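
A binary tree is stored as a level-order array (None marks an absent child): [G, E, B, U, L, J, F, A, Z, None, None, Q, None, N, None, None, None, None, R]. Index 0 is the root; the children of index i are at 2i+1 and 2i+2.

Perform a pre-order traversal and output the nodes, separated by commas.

Pre-order visits the node, then its left subtree, then its right subtree.
Visit G.
At G: go left to E.
  Visit E.
  At E: go left to U.
    Visit U.
    At U: go left to A.
      A is a leaf — visit A.
    At U: go right to Z.
      Visit Z.
      At Z: no left child.
      At Z: go right to R.
        R is a leaf — visit R.
  At E: go right to L.
    L is a leaf — visit L.
At G: go right to B.
  Visit B.
  At B: go left to J.
    Visit J.
    At J: go left to Q.
      Q is a leaf — visit Q.
    At J: no right child.
  At B: go right to F.
    Visit F.
    At F: go left to N.
      N is a leaf — visit N.
    At F: no right child.

G, E, U, A, Z, R, L, B, J, Q, F, N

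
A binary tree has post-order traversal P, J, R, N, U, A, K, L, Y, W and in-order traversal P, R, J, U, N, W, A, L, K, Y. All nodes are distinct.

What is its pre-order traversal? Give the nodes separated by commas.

The last element of post-order is the root; it splits in-order into left and right subtrees.
Root W: left subtree has 5 nodes {P, R, J, U, N}, right has 4 {A, L, K, Y}.
  Root U: left subtree has 3 nodes {P, R, J}, right has 1 {N}.
    Root R: left subtree has 1 node {P}, right has 1 {J}.
  Root Y: left subtree has 3 nodes {A, L, K}, right has 0 { }.
    Root L: left subtree has 1 node {A}, right has 1 {K}.

W, U, R, P, J, N, Y, L, A, K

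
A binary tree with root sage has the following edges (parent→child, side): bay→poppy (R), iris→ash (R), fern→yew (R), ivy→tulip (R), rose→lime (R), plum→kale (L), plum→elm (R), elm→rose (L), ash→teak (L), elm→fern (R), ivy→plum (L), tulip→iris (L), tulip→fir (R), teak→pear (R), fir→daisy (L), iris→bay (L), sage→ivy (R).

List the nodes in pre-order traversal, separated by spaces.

sage ivy plum kale elm rose lime fern yew tulip iris bay poppy ash teak pear fir daisy

Pre-order visits the node, then its left subtree, then its right subtree.
Visit sage.
At sage: no left child.
At sage: go right to ivy.
  Visit ivy.
  At ivy: go left to plum.
    Visit plum.
    At plum: go left to kale.
      kale is a leaf — visit kale.
    At plum: go right to elm.
      Visit elm.
      At elm: go left to rose.
        Visit rose.
        At rose: no left child.
        At rose: go right to lime.
          lime is a leaf — visit lime.
      At elm: go right to fern.
        Visit fern.
        At fern: no left child.
        At fern: go right to yew.
          yew is a leaf — visit yew.
  At ivy: go right to tulip.
    Visit tulip.
    At tulip: go left to iris.
      Visit iris.
      At iris: go left to bay.
        Visit bay.
        At bay: no left child.
        At bay: go right to poppy.
          poppy is a leaf — visit poppy.
      At iris: go right to ash.
        Visit ash.
        At ash: go left to teak.
          Visit teak.
          At teak: no left child.
          At teak: go right to pear.
            pear is a leaf — visit pear.
        At ash: no right child.
    At tulip: go right to fir.
      Visit fir.
      At fir: go left to daisy.
        daisy is a leaf — visit daisy.
      At fir: no right child.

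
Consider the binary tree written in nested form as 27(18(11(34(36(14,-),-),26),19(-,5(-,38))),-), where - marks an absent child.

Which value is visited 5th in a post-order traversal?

Post-order visits the left subtree, then the right subtree, then the node.
At 27: go left to 18.
  At 18: go left to 11.
    At 11: go left to 34.
      At 34: go left to 36.
        At 36: go left to 14.
          14 is a leaf — visit 14.
        At 36: no right child.
        Visit 36.
      At 34: no right child.
      Visit 34.
    At 11: go right to 26.
      26 is a leaf — visit 26.
    Visit 11.
  At 18: go right to 19.
    At 19: no left child.
    At 19: go right to 5.
      At 5: no left child.
      At 5: go right to 38.
        38 is a leaf — visit 38.
      Visit 5.
    Visit 19.
  Visit 18.
At 27: no right child.
Visit 27.
Full post-order sequence: 14, 36, 34, 26, 11, 38, 5, 19, 18, 27.

11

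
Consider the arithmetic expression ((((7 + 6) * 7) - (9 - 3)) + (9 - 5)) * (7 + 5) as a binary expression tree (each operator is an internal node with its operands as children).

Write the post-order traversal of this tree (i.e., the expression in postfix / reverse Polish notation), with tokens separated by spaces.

7 6 + 7 * 9 3 - - 9 5 - + 7 5 + *

Post-order on an expression tree gives postfix notation: for each operator, emit left operand, right operand, then the operator.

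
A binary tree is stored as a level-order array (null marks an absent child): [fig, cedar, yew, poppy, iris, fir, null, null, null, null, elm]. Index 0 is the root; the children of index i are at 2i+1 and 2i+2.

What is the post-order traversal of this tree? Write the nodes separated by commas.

poppy, elm, iris, cedar, fir, yew, fig

Post-order visits the left subtree, then the right subtree, then the node.
At fig: go left to cedar.
  At cedar: go left to poppy.
    poppy is a leaf — visit poppy.
  At cedar: go right to iris.
    At iris: no left child.
    At iris: go right to elm.
      elm is a leaf — visit elm.
    Visit iris.
  Visit cedar.
At fig: go right to yew.
  At yew: go left to fir.
    fir is a leaf — visit fir.
  At yew: no right child.
  Visit yew.
Visit fig.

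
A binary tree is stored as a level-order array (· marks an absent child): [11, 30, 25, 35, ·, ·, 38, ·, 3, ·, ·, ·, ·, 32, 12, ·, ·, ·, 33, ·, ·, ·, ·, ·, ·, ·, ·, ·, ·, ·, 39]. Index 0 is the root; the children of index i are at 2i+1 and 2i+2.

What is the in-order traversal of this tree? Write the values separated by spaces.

35 3 33 30 11 25 32 38 12 39

In-order visits the left subtree, then the node, then the right subtree.
At 11: go left to 30.
  At 30: go left to 35.
    At 35: no left child.
    Visit 35.
    At 35: go right to 3.
      At 3: no left child.
      Visit 3.
      At 3: go right to 33.
        33 is a leaf — visit 33.
  Visit 30.
  At 30: no right child.
Visit 11.
At 11: go right to 25.
  At 25: no left child.
  Visit 25.
  At 25: go right to 38.
    At 38: go left to 32.
      32 is a leaf — visit 32.
    Visit 38.
    At 38: go right to 12.
      At 12: no left child.
      Visit 12.
      At 12: go right to 39.
        39 is a leaf — visit 39.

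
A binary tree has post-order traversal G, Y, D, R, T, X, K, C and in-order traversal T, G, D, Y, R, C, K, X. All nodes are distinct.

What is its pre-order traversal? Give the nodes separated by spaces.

The last element of post-order is the root; it splits in-order into left and right subtrees.
Root C: left subtree has 5 nodes {T, G, D, Y, R}, right has 2 {K, X}.
  Root T: left subtree has 0 nodes { }, right has 4 {G, D, Y, R}.
    Root R: left subtree has 3 nodes {G, D, Y}, right has 0 { }.
      Root D: left subtree has 1 node {G}, right has 1 {Y}.
  Root K: left subtree has 0 nodes { }, right has 1 {X}.

C T R D G Y K X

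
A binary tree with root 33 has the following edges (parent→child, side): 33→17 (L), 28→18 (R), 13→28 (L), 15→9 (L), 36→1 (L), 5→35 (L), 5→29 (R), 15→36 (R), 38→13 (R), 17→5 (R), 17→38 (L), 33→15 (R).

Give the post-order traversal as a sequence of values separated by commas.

18, 28, 13, 38, 35, 29, 5, 17, 9, 1, 36, 15, 33

Post-order visits the left subtree, then the right subtree, then the node.
At 33: go left to 17.
  At 17: go left to 38.
    At 38: no left child.
    At 38: go right to 13.
      At 13: go left to 28.
        At 28: no left child.
        At 28: go right to 18.
          18 is a leaf — visit 18.
        Visit 28.
      At 13: no right child.
      Visit 13.
    Visit 38.
  At 17: go right to 5.
    At 5: go left to 35.
      35 is a leaf — visit 35.
    At 5: go right to 29.
      29 is a leaf — visit 29.
    Visit 5.
  Visit 17.
At 33: go right to 15.
  At 15: go left to 9.
    9 is a leaf — visit 9.
  At 15: go right to 36.
    At 36: go left to 1.
      1 is a leaf — visit 1.
    At 36: no right child.
    Visit 36.
  Visit 15.
Visit 33.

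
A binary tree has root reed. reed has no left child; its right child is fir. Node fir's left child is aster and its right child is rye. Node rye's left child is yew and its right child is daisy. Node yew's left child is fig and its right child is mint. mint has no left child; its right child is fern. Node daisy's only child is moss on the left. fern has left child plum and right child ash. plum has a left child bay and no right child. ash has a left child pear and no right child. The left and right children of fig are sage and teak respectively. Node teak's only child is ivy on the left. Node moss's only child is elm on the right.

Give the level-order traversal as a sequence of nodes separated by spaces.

Level-order visits nodes level by level from the root, left to right within each level.
Level 0: reed
Level 1: fir
Level 2: aster, rye
Level 3: yew, daisy
Level 4: fig, mint, moss
Level 5: sage, teak, fern, elm
Level 6: ivy, plum, ash
Level 7: bay, pear

reed fir aster rye yew daisy fig mint moss sage teak fern elm ivy plum ash bay pear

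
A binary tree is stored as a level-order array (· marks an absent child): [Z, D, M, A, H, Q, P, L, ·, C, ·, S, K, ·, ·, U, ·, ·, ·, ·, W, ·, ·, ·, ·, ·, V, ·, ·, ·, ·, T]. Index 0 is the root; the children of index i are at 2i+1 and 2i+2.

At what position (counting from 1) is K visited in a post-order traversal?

Post-order visits the left subtree, then the right subtree, then the node.
At Z: go left to D.
  At D: go left to A.
    At A: go left to L.
      At L: go left to U.
        At U: go left to T.
          T is a leaf — visit T.
        At U: no right child.
        Visit U.
      At L: no right child.
      Visit L.
    At A: no right child.
    Visit A.
  At D: go right to H.
    At H: go left to C.
      At C: no left child.
      At C: go right to W.
        W is a leaf — visit W.
      Visit C.
    At H: no right child.
    Visit H.
  Visit D.
At Z: go right to M.
  At M: go left to Q.
    At Q: go left to S.
      S is a leaf — visit S.
    At Q: go right to K.
      At K: no left child.
      At K: go right to V.
        V is a leaf — visit V.
      Visit K.
    Visit Q.
  At M: go right to P.
    P is a leaf — visit P.
  Visit M.
Visit Z.
Full post-order sequence: T, U, L, A, W, C, H, D, S, V, K, Q, P, M, Z.

11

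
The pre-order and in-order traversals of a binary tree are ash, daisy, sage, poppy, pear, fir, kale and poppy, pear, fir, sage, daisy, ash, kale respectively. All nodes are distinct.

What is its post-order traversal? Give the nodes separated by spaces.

The first element of pre-order is the root; it splits in-order into left and right subtrees.
Root ash: left subtree has 5 nodes {poppy, pear, fir, sage, daisy}, right has 1 {kale}.
  Root daisy: left subtree has 4 nodes {poppy, pear, fir, sage}, right has 0 { }.
    Root sage: left subtree has 3 nodes {poppy, pear, fir}, right has 0 { }.
      Root poppy: left subtree has 0 nodes { }, right has 2 {pear, fir}.
        Root pear: left subtree has 0 nodes { }, right has 1 {fir}.

fir pear poppy sage daisy kale ash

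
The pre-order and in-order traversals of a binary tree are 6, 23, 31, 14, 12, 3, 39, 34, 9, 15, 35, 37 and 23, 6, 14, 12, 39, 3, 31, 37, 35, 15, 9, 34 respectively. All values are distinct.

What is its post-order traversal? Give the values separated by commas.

The first element of pre-order is the root; it splits in-order into left and right subtrees.
Root 6: left subtree has 1 node {23}, right has 10 {14, 12, 39, 3, 31, 37, 35, 15, 9, 34}.
  Root 31: left subtree has 4 nodes {14, 12, 39, 3}, right has 5 {37, 35, 15, 9, 34}.
    Root 14: left subtree has 0 nodes { }, right has 3 {12, 39, 3}.
      Root 12: left subtree has 0 nodes { }, right has 2 {39, 3}.
        Root 3: left subtree has 1 node {39}, right has 0 { }.
    Root 34: left subtree has 4 nodes {37, 35, 15, 9}, right has 0 { }.
      Root 9: left subtree has 3 nodes {37, 35, 15}, right has 0 { }.
        Root 15: left subtree has 2 nodes {37, 35}, right has 0 { }.
          Root 35: left subtree has 1 node {37}, right has 0 { }.

23, 39, 3, 12, 14, 37, 35, 15, 9, 34, 31, 6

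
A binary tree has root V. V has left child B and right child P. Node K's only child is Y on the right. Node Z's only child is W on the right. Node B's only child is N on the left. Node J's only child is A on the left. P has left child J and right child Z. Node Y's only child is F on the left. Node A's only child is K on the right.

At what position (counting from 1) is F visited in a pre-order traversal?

Pre-order visits the node, then its left subtree, then its right subtree.
Visit V.
At V: go left to B.
  Visit B.
  At B: go left to N.
    N is a leaf — visit N.
  At B: no right child.
At V: go right to P.
  Visit P.
  At P: go left to J.
    Visit J.
    At J: go left to A.
      Visit A.
      At A: no left child.
      At A: go right to K.
        Visit K.
        At K: no left child.
        At K: go right to Y.
          Visit Y.
          At Y: go left to F.
            F is a leaf — visit F.
          At Y: no right child.
    At J: no right child.
  At P: go right to Z.
    Visit Z.
    At Z: no left child.
    At Z: go right to W.
      W is a leaf — visit W.
Full pre-order sequence: V, B, N, P, J, A, K, Y, F, Z, W.

9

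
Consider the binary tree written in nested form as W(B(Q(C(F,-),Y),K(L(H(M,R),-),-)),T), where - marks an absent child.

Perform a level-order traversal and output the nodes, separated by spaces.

Level-order visits nodes level by level from the root, left to right within each level.
Level 0: W
Level 1: B, T
Level 2: Q, K
Level 3: C, Y, L
Level 4: F, H
Level 5: M, R

W B T Q K C Y L F H M R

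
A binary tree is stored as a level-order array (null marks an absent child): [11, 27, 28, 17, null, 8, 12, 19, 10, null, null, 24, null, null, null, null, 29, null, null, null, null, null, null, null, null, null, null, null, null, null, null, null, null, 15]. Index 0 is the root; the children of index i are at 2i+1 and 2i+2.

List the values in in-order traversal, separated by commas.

19, 15, 29, 17, 10, 27, 11, 24, 8, 28, 12

In-order visits the left subtree, then the node, then the right subtree.
At 11: go left to 27.
  At 27: go left to 17.
    At 17: go left to 19.
      At 19: no left child.
      Visit 19.
      At 19: go right to 29.
        At 29: go left to 15.
          15 is a leaf — visit 15.
        Visit 29.
        At 29: no right child.
    Visit 17.
    At 17: go right to 10.
      10 is a leaf — visit 10.
  Visit 27.
  At 27: no right child.
Visit 11.
At 11: go right to 28.
  At 28: go left to 8.
    At 8: go left to 24.
      24 is a leaf — visit 24.
    Visit 8.
    At 8: no right child.
  Visit 28.
  At 28: go right to 12.
    12 is a leaf — visit 12.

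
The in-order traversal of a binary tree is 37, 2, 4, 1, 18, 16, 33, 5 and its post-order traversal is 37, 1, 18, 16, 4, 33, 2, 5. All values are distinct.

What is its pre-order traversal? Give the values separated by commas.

5, 2, 37, 33, 4, 16, 18, 1

The last element of post-order is the root; it splits in-order into left and right subtrees.
Root 5: left subtree has 7 nodes {37, 2, 4, 1, 18, 16, 33}, right has 0 { }.
  Root 2: left subtree has 1 node {37}, right has 5 {4, 1, 18, 16, 33}.
    Root 33: left subtree has 4 nodes {4, 1, 18, 16}, right has 0 { }.
      Root 4: left subtree has 0 nodes { }, right has 3 {1, 18, 16}.
        Root 16: left subtree has 2 nodes {1, 18}, right has 0 { }.
          Root 18: left subtree has 1 node {1}, right has 0 { }.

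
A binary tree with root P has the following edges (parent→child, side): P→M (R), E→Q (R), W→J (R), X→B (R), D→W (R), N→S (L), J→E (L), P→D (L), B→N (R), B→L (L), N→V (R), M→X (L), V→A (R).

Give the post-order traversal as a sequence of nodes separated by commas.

Q, E, J, W, D, L, S, A, V, N, B, X, M, P

Post-order visits the left subtree, then the right subtree, then the node.
At P: go left to D.
  At D: no left child.
  At D: go right to W.
    At W: no left child.
    At W: go right to J.
      At J: go left to E.
        At E: no left child.
        At E: go right to Q.
          Q is a leaf — visit Q.
        Visit E.
      At J: no right child.
      Visit J.
    Visit W.
  Visit D.
At P: go right to M.
  At M: go left to X.
    At X: no left child.
    At X: go right to B.
      At B: go left to L.
        L is a leaf — visit L.
      At B: go right to N.
        At N: go left to S.
          S is a leaf — visit S.
        At N: go right to V.
          At V: no left child.
          At V: go right to A.
            A is a leaf — visit A.
          Visit V.
        Visit N.
      Visit B.
    Visit X.
  At M: no right child.
  Visit M.
Visit P.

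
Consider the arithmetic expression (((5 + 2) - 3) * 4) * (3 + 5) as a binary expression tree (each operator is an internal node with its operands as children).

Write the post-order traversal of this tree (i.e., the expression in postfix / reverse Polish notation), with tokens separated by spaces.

5 2 + 3 - 4 * 3 5 + *

Post-order on an expression tree gives postfix notation: for each operator, emit left operand, right operand, then the operator.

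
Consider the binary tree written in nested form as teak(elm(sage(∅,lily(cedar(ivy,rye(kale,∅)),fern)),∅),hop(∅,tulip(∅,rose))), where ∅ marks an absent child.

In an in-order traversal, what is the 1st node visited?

sage

In-order visits the left subtree, then the node, then the right subtree.
At teak: go left to elm.
  At elm: go left to sage.
    At sage: no left child.
    Visit sage.
    At sage: go right to lily.
      At lily: go left to cedar.
        At cedar: go left to ivy.
          ivy is a leaf — visit ivy.
        Visit cedar.
        At cedar: go right to rye.
          At rye: go left to kale.
            kale is a leaf — visit kale.
          Visit rye.
          At rye: no right child.
      Visit lily.
      At lily: go right to fern.
        fern is a leaf — visit fern.
  Visit elm.
  At elm: no right child.
Visit teak.
At teak: go right to hop.
  At hop: no left child.
  Visit hop.
  At hop: go right to tulip.
    At tulip: no left child.
    Visit tulip.
    At tulip: go right to rose.
      rose is a leaf — visit rose.
Full in-order sequence: sage, ivy, cedar, kale, rye, lily, fern, elm, teak, hop, tulip, rose.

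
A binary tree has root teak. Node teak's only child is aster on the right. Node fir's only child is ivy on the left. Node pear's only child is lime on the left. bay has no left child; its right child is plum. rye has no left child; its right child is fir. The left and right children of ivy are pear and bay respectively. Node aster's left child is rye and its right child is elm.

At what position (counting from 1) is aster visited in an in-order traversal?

In-order visits the left subtree, then the node, then the right subtree.
At teak: no left child.
Visit teak.
At teak: go right to aster.
  At aster: go left to rye.
    At rye: no left child.
    Visit rye.
    At rye: go right to fir.
      At fir: go left to ivy.
        At ivy: go left to pear.
          At pear: go left to lime.
            lime is a leaf — visit lime.
          Visit pear.
          At pear: no right child.
        Visit ivy.
        At ivy: go right to bay.
          At bay: no left child.
          Visit bay.
          At bay: go right to plum.
            plum is a leaf — visit plum.
      Visit fir.
      At fir: no right child.
  Visit aster.
  At aster: go right to elm.
    elm is a leaf — visit elm.
Full in-order sequence: teak, rye, lime, pear, ivy, bay, plum, fir, aster, elm.

9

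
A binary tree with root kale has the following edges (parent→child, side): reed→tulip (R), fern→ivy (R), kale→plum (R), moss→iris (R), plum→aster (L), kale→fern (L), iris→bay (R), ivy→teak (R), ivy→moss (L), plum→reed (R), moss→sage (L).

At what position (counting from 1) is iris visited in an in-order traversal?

In-order visits the left subtree, then the node, then the right subtree.
At kale: go left to fern.
  At fern: no left child.
  Visit fern.
  At fern: go right to ivy.
    At ivy: go left to moss.
      At moss: go left to sage.
        sage is a leaf — visit sage.
      Visit moss.
      At moss: go right to iris.
        At iris: no left child.
        Visit iris.
        At iris: go right to bay.
          bay is a leaf — visit bay.
    Visit ivy.
    At ivy: go right to teak.
      teak is a leaf — visit teak.
Visit kale.
At kale: go right to plum.
  At plum: go left to aster.
    aster is a leaf — visit aster.
  Visit plum.
  At plum: go right to reed.
    At reed: no left child.
    Visit reed.
    At reed: go right to tulip.
      tulip is a leaf — visit tulip.
Full in-order sequence: fern, sage, moss, iris, bay, ivy, teak, kale, aster, plum, reed, tulip.

4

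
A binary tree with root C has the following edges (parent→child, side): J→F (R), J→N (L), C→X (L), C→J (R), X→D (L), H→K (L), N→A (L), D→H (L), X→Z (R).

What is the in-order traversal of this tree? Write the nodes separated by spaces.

In-order visits the left subtree, then the node, then the right subtree.
At C: go left to X.
  At X: go left to D.
    At D: go left to H.
      At H: go left to K.
        K is a leaf — visit K.
      Visit H.
      At H: no right child.
    Visit D.
    At D: no right child.
  Visit X.
  At X: go right to Z.
    Z is a leaf — visit Z.
Visit C.
At C: go right to J.
  At J: go left to N.
    At N: go left to A.
      A is a leaf — visit A.
    Visit N.
    At N: no right child.
  Visit J.
  At J: go right to F.
    F is a leaf — visit F.

K H D X Z C A N J F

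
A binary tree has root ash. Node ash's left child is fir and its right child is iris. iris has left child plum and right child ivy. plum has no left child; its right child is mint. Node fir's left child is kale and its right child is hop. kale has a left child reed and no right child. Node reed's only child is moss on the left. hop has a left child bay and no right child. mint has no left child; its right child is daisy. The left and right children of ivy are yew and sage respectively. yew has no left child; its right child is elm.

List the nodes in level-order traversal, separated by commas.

Level-order visits nodes level by level from the root, left to right within each level.
Level 0: ash
Level 1: fir, iris
Level 2: kale, hop, plum, ivy
Level 3: reed, bay, mint, yew, sage
Level 4: moss, daisy, elm

ash, fir, iris, kale, hop, plum, ivy, reed, bay, mint, yew, sage, moss, daisy, elm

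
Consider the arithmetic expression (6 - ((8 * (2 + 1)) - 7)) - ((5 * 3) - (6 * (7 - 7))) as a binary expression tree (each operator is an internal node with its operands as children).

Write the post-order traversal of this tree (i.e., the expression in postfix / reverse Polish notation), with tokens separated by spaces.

6 8 2 1 + * 7 - - 5 3 * 6 7 7 - * - -

Post-order on an expression tree gives postfix notation: for each operator, emit left operand, right operand, then the operator.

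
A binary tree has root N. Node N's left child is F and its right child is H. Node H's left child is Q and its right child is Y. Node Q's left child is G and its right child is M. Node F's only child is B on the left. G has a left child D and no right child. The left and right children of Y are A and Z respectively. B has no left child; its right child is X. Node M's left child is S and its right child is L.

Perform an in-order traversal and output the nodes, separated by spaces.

In-order visits the left subtree, then the node, then the right subtree.
At N: go left to F.
  At F: go left to B.
    At B: no left child.
    Visit B.
    At B: go right to X.
      X is a leaf — visit X.
  Visit F.
  At F: no right child.
Visit N.
At N: go right to H.
  At H: go left to Q.
    At Q: go left to G.
      At G: go left to D.
        D is a leaf — visit D.
      Visit G.
      At G: no right child.
    Visit Q.
    At Q: go right to M.
      At M: go left to S.
        S is a leaf — visit S.
      Visit M.
      At M: go right to L.
        L is a leaf — visit L.
  Visit H.
  At H: go right to Y.
    At Y: go left to A.
      A is a leaf — visit A.
    Visit Y.
    At Y: go right to Z.
      Z is a leaf — visit Z.

B X F N D G Q S M L H A Y Z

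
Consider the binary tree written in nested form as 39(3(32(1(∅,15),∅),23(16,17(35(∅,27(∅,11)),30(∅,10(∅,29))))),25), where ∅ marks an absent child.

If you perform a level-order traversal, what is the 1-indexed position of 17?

8

Level-order visits nodes level by level from the root, left to right within each level.
Level 0: 39
Level 1: 3, 25
Level 2: 32, 23
Level 3: 1, 16, 17
Level 4: 15, 35, 30
Level 5: 27, 10
Level 6: 11, 29
Full level-order sequence: 39, 3, 25, 32, 23, 1, 16, 17, 15, 35, 30, 27, 10, 11, 29.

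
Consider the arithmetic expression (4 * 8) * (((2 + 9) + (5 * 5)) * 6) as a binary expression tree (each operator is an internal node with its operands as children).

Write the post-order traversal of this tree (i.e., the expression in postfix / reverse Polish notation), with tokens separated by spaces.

Post-order on an expression tree gives postfix notation: for each operator, emit left operand, right operand, then the operator.

4 8 * 2 9 + 5 5 * + 6 * *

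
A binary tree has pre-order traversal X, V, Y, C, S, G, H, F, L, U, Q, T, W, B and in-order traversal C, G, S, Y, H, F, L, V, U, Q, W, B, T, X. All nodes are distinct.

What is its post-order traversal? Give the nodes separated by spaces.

G S C L F H Y B W T Q U V X

The first element of pre-order is the root; it splits in-order into left and right subtrees.
Root X: left subtree has 13 nodes {C, G, S, Y, H, F, L, V, U, Q, W, B, T}, right has 0 { }.
  Root V: left subtree has 7 nodes {C, G, S, Y, H, F, L}, right has 5 {U, Q, W, B, T}.
    Root Y: left subtree has 3 nodes {C, G, S}, right has 3 {H, F, L}.
      Root C: left subtree has 0 nodes { }, right has 2 {G, S}.
        Root S: left subtree has 1 node {G}, right has 0 { }.
      Root H: left subtree has 0 nodes { }, right has 2 {F, L}.
        Root F: left subtree has 0 nodes { }, right has 1 {L}.
    Root U: left subtree has 0 nodes { }, right has 4 {Q, W, B, T}.
      Root Q: left subtree has 0 nodes { }, right has 3 {W, B, T}.
        Root T: left subtree has 2 nodes {W, B}, right has 0 { }.
          Root W: left subtree has 0 nodes { }, right has 1 {B}.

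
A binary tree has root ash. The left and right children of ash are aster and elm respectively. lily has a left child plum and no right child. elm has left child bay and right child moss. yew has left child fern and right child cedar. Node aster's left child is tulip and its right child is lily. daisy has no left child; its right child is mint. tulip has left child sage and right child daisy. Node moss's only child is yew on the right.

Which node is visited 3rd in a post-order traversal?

daisy

Post-order visits the left subtree, then the right subtree, then the node.
At ash: go left to aster.
  At aster: go left to tulip.
    At tulip: go left to sage.
      sage is a leaf — visit sage.
    At tulip: go right to daisy.
      At daisy: no left child.
      At daisy: go right to mint.
        mint is a leaf — visit mint.
      Visit daisy.
    Visit tulip.
  At aster: go right to lily.
    At lily: go left to plum.
      plum is a leaf — visit plum.
    At lily: no right child.
    Visit lily.
  Visit aster.
At ash: go right to elm.
  At elm: go left to bay.
    bay is a leaf — visit bay.
  At elm: go right to moss.
    At moss: no left child.
    At moss: go right to yew.
      At yew: go left to fern.
        fern is a leaf — visit fern.
      At yew: go right to cedar.
        cedar is a leaf — visit cedar.
      Visit yew.
    Visit moss.
  Visit elm.
Visit ash.
Full post-order sequence: sage, mint, daisy, tulip, plum, lily, aster, bay, fern, cedar, yew, moss, elm, ash.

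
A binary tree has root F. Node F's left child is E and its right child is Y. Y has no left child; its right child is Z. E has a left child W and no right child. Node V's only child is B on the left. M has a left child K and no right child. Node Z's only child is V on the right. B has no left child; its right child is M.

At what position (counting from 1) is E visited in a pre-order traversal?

Pre-order visits the node, then its left subtree, then its right subtree.
Visit F.
At F: go left to E.
  Visit E.
  At E: go left to W.
    W is a leaf — visit W.
  At E: no right child.
At F: go right to Y.
  Visit Y.
  At Y: no left child.
  At Y: go right to Z.
    Visit Z.
    At Z: no left child.
    At Z: go right to V.
      Visit V.
      At V: go left to B.
        Visit B.
        At B: no left child.
        At B: go right to M.
          Visit M.
          At M: go left to K.
            K is a leaf — visit K.
          At M: no right child.
      At V: no right child.
Full pre-order sequence: F, E, W, Y, Z, V, B, M, K.

2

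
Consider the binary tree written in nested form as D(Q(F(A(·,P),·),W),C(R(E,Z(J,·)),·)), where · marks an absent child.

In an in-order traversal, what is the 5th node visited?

W

In-order visits the left subtree, then the node, then the right subtree.
At D: go left to Q.
  At Q: go left to F.
    At F: go left to A.
      At A: no left child.
      Visit A.
      At A: go right to P.
        P is a leaf — visit P.
    Visit F.
    At F: no right child.
  Visit Q.
  At Q: go right to W.
    W is a leaf — visit W.
Visit D.
At D: go right to C.
  At C: go left to R.
    At R: go left to E.
      E is a leaf — visit E.
    Visit R.
    At R: go right to Z.
      At Z: go left to J.
        J is a leaf — visit J.
      Visit Z.
      At Z: no right child.
  Visit C.
  At C: no right child.
Full in-order sequence: A, P, F, Q, W, D, E, R, J, Z, C.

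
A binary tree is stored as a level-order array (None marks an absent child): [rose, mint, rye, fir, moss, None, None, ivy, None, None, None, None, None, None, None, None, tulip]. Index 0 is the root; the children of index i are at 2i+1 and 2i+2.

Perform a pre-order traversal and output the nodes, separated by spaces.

rose mint fir ivy tulip moss rye

Pre-order visits the node, then its left subtree, then its right subtree.
Visit rose.
At rose: go left to mint.
  Visit mint.
  At mint: go left to fir.
    Visit fir.
    At fir: go left to ivy.
      Visit ivy.
      At ivy: no left child.
      At ivy: go right to tulip.
        tulip is a leaf — visit tulip.
    At fir: no right child.
  At mint: go right to moss.
    moss is a leaf — visit moss.
At rose: go right to rye.
  rye is a leaf — visit rye.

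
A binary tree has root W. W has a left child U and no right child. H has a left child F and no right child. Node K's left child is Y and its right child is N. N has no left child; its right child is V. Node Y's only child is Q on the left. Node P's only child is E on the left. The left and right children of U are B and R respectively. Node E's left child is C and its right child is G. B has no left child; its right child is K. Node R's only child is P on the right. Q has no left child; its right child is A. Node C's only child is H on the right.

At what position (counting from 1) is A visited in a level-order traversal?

Level-order visits nodes level by level from the root, left to right within each level.
Level 0: W
Level 1: U
Level 2: B, R
Level 3: K, P
Level 4: Y, N, E
Level 5: Q, V, C, G
Level 6: A, H
Level 7: F
Full level-order sequence: W, U, B, R, K, P, Y, N, E, Q, V, C, G, A, H, F.

14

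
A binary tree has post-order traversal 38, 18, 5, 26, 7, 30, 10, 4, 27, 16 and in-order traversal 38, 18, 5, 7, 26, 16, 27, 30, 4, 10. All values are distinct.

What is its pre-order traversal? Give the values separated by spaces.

The last element of post-order is the root; it splits in-order into left and right subtrees.
Root 16: left subtree has 5 nodes {38, 18, 5, 7, 26}, right has 4 {27, 30, 4, 10}.
  Root 7: left subtree has 3 nodes {38, 18, 5}, right has 1 {26}.
    Root 5: left subtree has 2 nodes {38, 18}, right has 0 { }.
      Root 18: left subtree has 1 node {38}, right has 0 { }.
  Root 27: left subtree has 0 nodes { }, right has 3 {30, 4, 10}.
    Root 4: left subtree has 1 node {30}, right has 1 {10}.

16 7 5 18 38 26 27 4 30 10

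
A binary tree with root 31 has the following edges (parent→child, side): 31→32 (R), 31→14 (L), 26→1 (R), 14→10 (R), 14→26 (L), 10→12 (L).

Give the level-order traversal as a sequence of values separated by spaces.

31 14 32 26 10 1 12

Level-order visits nodes level by level from the root, left to right within each level.
Level 0: 31
Level 1: 14, 32
Level 2: 26, 10
Level 3: 1, 12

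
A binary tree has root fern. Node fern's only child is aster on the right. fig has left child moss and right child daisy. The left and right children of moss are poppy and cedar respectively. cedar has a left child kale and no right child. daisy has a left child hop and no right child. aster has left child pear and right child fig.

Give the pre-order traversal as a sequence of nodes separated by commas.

Pre-order visits the node, then its left subtree, then its right subtree.
Visit fern.
At fern: no left child.
At fern: go right to aster.
  Visit aster.
  At aster: go left to pear.
    pear is a leaf — visit pear.
  At aster: go right to fig.
    Visit fig.
    At fig: go left to moss.
      Visit moss.
      At moss: go left to poppy.
        poppy is a leaf — visit poppy.
      At moss: go right to cedar.
        Visit cedar.
        At cedar: go left to kale.
          kale is a leaf — visit kale.
        At cedar: no right child.
    At fig: go right to daisy.
      Visit daisy.
      At daisy: go left to hop.
        hop is a leaf — visit hop.
      At daisy: no right child.

fern, aster, pear, fig, moss, poppy, cedar, kale, daisy, hop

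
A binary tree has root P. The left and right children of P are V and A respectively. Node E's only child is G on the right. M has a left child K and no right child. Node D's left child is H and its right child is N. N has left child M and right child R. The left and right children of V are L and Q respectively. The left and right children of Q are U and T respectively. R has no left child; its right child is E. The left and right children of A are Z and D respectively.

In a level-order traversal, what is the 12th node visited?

M

Level-order visits nodes level by level from the root, left to right within each level.
Level 0: P
Level 1: V, A
Level 2: L, Q, Z, D
Level 3: U, T, H, N
Level 4: M, R
Level 5: K, E
Level 6: G
Full level-order sequence: P, V, A, L, Q, Z, D, U, T, H, N, M, R, K, E, G.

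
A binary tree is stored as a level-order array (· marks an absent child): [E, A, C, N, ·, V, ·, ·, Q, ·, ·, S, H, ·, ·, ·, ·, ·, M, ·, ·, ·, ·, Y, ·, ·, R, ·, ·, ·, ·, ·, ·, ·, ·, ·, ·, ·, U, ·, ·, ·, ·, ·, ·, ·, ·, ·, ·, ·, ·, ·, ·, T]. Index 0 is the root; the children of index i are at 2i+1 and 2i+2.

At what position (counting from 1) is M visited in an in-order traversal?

In-order visits the left subtree, then the node, then the right subtree.
At E: go left to A.
  At A: go left to N.
    At N: no left child.
    Visit N.
    At N: go right to Q.
      At Q: no left child.
      Visit Q.
      At Q: go right to M.
        At M: no left child.
        Visit M.
        At M: go right to U.
          U is a leaf — visit U.
  Visit A.
  At A: no right child.
Visit E.
At E: go right to C.
  At C: go left to V.
    At V: go left to S.
      At S: go left to Y.
        Y is a leaf — visit Y.
      Visit S.
      At S: no right child.
    Visit V.
    At V: go right to H.
      At H: no left child.
      Visit H.
      At H: go right to R.
        At R: go left to T.
          T is a leaf — visit T.
        Visit R.
        At R: no right child.
  Visit C.
  At C: no right child.
Full in-order sequence: N, Q, M, U, A, E, Y, S, V, H, T, R, C.

3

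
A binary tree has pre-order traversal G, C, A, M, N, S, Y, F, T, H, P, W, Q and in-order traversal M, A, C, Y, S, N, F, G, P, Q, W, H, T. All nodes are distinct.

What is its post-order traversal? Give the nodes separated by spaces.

The first element of pre-order is the root; it splits in-order into left and right subtrees.
Root G: left subtree has 7 nodes {M, A, C, Y, S, N, F}, right has 5 {P, Q, W, H, T}.
  Root C: left subtree has 2 nodes {M, A}, right has 4 {Y, S, N, F}.
    Root A: left subtree has 1 node {M}, right has 0 { }.
    Root N: left subtree has 2 nodes {Y, S}, right has 1 {F}.
      Root S: left subtree has 1 node {Y}, right has 0 { }.
  Root T: left subtree has 4 nodes {P, Q, W, H}, right has 0 { }.
    Root H: left subtree has 3 nodes {P, Q, W}, right has 0 { }.
      Root P: left subtree has 0 nodes { }, right has 2 {Q, W}.
        Root W: left subtree has 1 node {Q}, right has 0 { }.

M A Y S F N C Q W P H T G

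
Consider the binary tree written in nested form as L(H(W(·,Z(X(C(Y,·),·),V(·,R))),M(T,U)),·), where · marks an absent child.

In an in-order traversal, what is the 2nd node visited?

Y

In-order visits the left subtree, then the node, then the right subtree.
At L: go left to H.
  At H: go left to W.
    At W: no left child.
    Visit W.
    At W: go right to Z.
      At Z: go left to X.
        At X: go left to C.
          At C: go left to Y.
            Y is a leaf — visit Y.
          Visit C.
          At C: no right child.
        Visit X.
        At X: no right child.
      Visit Z.
      At Z: go right to V.
        At V: no left child.
        Visit V.
        At V: go right to R.
          R is a leaf — visit R.
  Visit H.
  At H: go right to M.
    At M: go left to T.
      T is a leaf — visit T.
    Visit M.
    At M: go right to U.
      U is a leaf — visit U.
Visit L.
At L: no right child.
Full in-order sequence: W, Y, C, X, Z, V, R, H, T, M, U, L.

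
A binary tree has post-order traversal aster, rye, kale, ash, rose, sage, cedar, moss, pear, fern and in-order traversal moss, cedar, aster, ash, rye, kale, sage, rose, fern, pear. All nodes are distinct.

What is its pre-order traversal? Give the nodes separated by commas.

fern, moss, cedar, sage, ash, aster, kale, rye, rose, pear

The last element of post-order is the root; it splits in-order into left and right subtrees.
Root fern: left subtree has 8 nodes {moss, cedar, aster, ash, rye, kale, sage, rose}, right has 1 {pear}.
  Root moss: left subtree has 0 nodes { }, right has 7 {cedar, aster, ash, rye, kale, sage, rose}.
    Root cedar: left subtree has 0 nodes { }, right has 6 {aster, ash, rye, kale, sage, rose}.
      Root sage: left subtree has 4 nodes {aster, ash, rye, kale}, right has 1 {rose}.
        Root ash: left subtree has 1 node {aster}, right has 2 {rye, kale}.
          Root kale: left subtree has 1 node {rye}, right has 0 { }.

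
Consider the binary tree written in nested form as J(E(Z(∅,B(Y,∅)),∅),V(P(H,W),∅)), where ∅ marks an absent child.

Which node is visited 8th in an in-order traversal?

In-order visits the left subtree, then the node, then the right subtree.
At J: go left to E.
  At E: go left to Z.
    At Z: no left child.
    Visit Z.
    At Z: go right to B.
      At B: go left to Y.
        Y is a leaf — visit Y.
      Visit B.
      At B: no right child.
  Visit E.
  At E: no right child.
Visit J.
At J: go right to V.
  At V: go left to P.
    At P: go left to H.
      H is a leaf — visit H.
    Visit P.
    At P: go right to W.
      W is a leaf — visit W.
  Visit V.
  At V: no right child.
Full in-order sequence: Z, Y, B, E, J, H, P, W, V.

W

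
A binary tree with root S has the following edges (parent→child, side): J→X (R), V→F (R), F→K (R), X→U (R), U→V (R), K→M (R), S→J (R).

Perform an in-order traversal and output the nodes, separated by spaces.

In-order visits the left subtree, then the node, then the right subtree.
At S: no left child.
Visit S.
At S: go right to J.
  At J: no left child.
  Visit J.
  At J: go right to X.
    At X: no left child.
    Visit X.
    At X: go right to U.
      At U: no left child.
      Visit U.
      At U: go right to V.
        At V: no left child.
        Visit V.
        At V: go right to F.
          At F: no left child.
          Visit F.
          At F: go right to K.
            At K: no left child.
            Visit K.
            At K: go right to M.
              M is a leaf — visit M.

S J X U V F K M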